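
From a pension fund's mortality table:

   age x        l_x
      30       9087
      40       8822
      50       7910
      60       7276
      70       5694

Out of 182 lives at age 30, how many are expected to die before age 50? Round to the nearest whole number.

24

The relevant probability is 1 − 7910/9087 = 0.129526.
Expected number = 182 × 0.129526 = 24.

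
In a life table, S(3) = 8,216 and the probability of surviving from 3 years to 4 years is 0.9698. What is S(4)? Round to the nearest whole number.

7968

S(4) = S(3) × p = 8,216 × 0.9698 = 7968.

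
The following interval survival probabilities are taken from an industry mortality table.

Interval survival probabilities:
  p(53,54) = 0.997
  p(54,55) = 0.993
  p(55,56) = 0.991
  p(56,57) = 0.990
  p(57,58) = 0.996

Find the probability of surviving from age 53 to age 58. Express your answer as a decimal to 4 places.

P(survive 53→58) = 0.997 × 0.993 × 0.991 × 0.990 × 0.996.
= 0.967415.

0.9674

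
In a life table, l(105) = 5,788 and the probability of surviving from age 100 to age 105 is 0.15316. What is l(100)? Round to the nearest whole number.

l(100) = l(105) / p = 5,788 / 0.15316 = 37791.

37791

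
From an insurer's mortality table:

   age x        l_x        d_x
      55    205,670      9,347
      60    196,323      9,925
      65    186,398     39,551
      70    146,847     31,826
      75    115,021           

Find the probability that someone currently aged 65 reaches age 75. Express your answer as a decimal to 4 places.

0.6171

We want 10p65 = l_75/l_65.
The conditional survival probability is l_75/l_65 = 115,021/186,398 = 0.617072.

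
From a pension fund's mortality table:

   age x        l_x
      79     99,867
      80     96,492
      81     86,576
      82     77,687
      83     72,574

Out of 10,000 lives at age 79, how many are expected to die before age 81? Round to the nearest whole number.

The relevant probability is 1 − 86,576/99,867 = 0.133087.
Expected number = 10,000 × 0.133087 = 1331.

1331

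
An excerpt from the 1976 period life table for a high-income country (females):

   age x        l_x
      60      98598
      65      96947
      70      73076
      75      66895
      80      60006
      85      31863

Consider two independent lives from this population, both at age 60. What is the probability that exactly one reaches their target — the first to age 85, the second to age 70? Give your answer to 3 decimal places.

0.585

p₁ = l_85/l_60 = 31863/98598 = 0.323161; p₂ = l_70/l_60 = 73076/98598 = 0.741151.
P(exactly one) = p₁(1−p₂) + (1−p₁)p₂ = 0.083650 + 0.501640 = 0.585290.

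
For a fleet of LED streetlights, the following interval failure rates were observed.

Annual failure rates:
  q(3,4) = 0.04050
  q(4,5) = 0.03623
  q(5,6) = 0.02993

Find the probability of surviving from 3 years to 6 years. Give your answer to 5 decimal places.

The overall survival probability is (1 − 0.04050) × (1 − 0.03623) × (1 − 0.02993).
= 0.95950 × 0.96377 × 0.97007 = 0.897060.

0.89706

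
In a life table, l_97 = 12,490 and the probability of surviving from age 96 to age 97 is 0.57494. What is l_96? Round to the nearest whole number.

l_96 = l_97 / p = 12,490 / 0.57494 = 21724.

21724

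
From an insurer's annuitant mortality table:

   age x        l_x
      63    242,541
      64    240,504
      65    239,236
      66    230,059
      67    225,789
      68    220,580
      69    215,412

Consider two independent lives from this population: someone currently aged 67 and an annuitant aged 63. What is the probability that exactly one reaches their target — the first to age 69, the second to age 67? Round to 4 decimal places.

0.1087

p₁ = l_69/l_67 = 215,412/225,789 = 0.954041; p₂ = l_67/l_63 = 225,789/242,541 = 0.930931.
P(exactly one) = p₁(1−p₂) + (1−p₁)p₂ = 0.065895 + 0.042785 = 0.108679.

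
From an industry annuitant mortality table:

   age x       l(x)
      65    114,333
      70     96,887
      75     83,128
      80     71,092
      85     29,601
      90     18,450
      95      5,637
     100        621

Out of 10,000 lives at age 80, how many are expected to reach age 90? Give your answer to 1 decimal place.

The relevant probability is 18,450/71,092 = 0.259523.
Expected number = 10,000 × 0.259523 = 2595.2.

2595.2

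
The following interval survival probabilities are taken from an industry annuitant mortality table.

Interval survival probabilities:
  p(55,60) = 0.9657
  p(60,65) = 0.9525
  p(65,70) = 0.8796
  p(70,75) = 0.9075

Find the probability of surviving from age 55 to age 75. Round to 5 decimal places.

0.73424

Survival from 55 to 75 is the product of surviving each interval: 0.9657 × 0.9525 × 0.8796 × 0.9075.
= 0.734242.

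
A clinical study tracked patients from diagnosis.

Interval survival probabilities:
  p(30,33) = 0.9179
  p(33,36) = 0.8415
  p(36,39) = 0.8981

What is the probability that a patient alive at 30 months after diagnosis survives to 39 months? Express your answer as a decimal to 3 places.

0.694

Chaining the interval survival probabilities: 0.9179 × 0.8415 × 0.8981.
= 0.693704.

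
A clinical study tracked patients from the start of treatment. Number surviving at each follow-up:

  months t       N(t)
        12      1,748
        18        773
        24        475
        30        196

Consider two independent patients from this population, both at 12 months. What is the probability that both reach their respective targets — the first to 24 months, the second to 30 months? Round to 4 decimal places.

0.0305

p₁ = N(24)/N(12) = 475/1,748 = 0.271739; p₂ = N(30)/N(12) = 196/1,748 = 0.112128.
P(both) = p₁ × p₂ = 0.271739 × 0.112128 = 0.030470.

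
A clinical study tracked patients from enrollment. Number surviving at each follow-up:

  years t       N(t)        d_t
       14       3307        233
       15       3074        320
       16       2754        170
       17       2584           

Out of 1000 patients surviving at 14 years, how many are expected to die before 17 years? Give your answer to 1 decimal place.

218.6

The relevant probability is 1 − 2584/3307 = 0.218627.
Expected number = 1000 × 0.218627 = 218.6.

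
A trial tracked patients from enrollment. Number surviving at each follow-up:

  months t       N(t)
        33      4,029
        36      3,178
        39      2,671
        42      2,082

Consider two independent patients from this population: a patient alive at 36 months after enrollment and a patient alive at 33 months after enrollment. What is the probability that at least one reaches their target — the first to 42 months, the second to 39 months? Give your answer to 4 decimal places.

p₁ = N(42)/N(36) = 2,082/3,178 = 0.655129; p₂ = N(39)/N(33) = 2,671/4,029 = 0.662944.
P(at least one) = 1 − (1−p₁)(1−p₂) = 1 − 0.344871 × 0.337056 = 0.883759.

0.8838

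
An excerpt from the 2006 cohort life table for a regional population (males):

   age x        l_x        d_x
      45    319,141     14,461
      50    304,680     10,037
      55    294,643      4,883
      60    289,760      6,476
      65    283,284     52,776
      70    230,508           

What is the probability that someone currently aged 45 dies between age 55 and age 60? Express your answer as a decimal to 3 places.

This is the probability of reaching 55 but not 60, conditional on being alive at 45: (l_55 − l_60) / l_45.
= (294,643 − 289,760) / 319,141 = 4,883 / 319,141 = 0.015300.

0.015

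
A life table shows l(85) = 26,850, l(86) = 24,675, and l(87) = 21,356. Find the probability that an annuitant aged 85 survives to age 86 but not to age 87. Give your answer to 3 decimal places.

This is the probability of reaching 86 but not 87, conditional on being alive at 85: (l(86) − l(87)) / l(85).
= (24,675 − 21,356) / 26,850 = 3,319 / 26,850 = 0.123613.

0.124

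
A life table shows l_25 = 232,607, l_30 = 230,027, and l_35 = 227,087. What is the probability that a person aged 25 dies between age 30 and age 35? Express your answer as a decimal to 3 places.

0.013

We want 5|5q25 = (l_30 − l_35)/l_25.
This is the probability of reaching 30 but not 35, conditional on being alive at 25: (l_30 − l_35) / l_25.
= (230,027 − 227,087) / 232,607 = 2,940 / 232,607 = 0.012639.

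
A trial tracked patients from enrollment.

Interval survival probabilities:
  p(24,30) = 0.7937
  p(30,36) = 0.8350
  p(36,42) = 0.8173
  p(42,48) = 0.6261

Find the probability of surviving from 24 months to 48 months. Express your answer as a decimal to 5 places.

Survival from 24 to 48 is the product of surviving each interval: 0.7937 × 0.8350 × 0.8173 × 0.6261.
= 0.339131.

0.33913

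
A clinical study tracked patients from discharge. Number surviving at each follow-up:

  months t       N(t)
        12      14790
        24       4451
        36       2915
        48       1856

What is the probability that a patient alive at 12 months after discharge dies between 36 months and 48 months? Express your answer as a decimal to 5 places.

This is the probability of reaching 36 but not 48, conditional on being alive at 12: (N(36) − N(48)) / N(12).
= (2915 − 1856) / 14790 = 1059 / 14790 = 0.071602.

0.07160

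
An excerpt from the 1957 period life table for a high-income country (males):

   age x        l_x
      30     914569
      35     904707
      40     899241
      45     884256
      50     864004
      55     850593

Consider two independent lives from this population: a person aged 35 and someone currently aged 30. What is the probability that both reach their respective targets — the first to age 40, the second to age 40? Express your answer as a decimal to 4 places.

p₁ = l_40/l_35 = 899241/904707 = 0.993958; p₂ = l_40/l_30 = 899241/914569 = 0.983240.
P(both) = p₁ × p₂ = 0.993958 × 0.983240 = 0.977299.

0.9773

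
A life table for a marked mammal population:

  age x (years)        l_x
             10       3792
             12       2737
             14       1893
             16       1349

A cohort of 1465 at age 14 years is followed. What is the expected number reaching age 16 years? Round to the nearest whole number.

The relevant probability is 1349/1893 = 0.712625.
Expected number = 1465 × 0.712625 = 1044.

1044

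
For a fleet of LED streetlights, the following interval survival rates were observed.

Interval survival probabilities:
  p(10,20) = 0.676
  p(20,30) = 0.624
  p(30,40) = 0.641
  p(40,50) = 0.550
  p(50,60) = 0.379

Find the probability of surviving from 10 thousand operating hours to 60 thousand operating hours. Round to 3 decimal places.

Survival from 10 to 60 is the product of surviving each interval: 0.676 × 0.624 × 0.641 × 0.550 × 0.379.
= 0.056363.

0.056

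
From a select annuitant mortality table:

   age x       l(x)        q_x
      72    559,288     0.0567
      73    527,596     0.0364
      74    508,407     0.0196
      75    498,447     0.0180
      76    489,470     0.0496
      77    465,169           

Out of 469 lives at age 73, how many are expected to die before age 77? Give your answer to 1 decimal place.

The relevant probability is 1 − 465,169/527,596 = 0.118323.
Expected number = 469 × 0.118323 = 55.5.

55.5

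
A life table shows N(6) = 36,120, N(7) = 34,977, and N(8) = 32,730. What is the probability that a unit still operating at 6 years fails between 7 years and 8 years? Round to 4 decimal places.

This is the probability of reaching 7 but not 8, conditional on being operational at 6: (N(7) − N(8)) / N(6).
= (34,977 − 32,730) / 36,120 = 2,247 / 36,120 = 0.062209.

0.0622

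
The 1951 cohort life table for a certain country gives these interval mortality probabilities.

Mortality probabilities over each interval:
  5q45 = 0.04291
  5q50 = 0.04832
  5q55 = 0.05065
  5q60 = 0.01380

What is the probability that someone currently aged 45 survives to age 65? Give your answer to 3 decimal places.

0.853

Survival from 45 to 65 is the product of surviving each interval: (1 − 0.04291) × (1 − 0.04832) × (1 − 0.05065) × (1 − 0.01380).
= 0.95709 × 0.95168 × 0.94935 × 0.98620 = 0.852776.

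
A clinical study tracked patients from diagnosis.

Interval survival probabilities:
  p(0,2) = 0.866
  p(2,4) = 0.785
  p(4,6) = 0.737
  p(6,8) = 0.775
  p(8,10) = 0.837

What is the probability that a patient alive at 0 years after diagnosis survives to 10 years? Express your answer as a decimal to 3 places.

0.325

Survival from 0 to 10 is the product of surviving each interval: 0.866 × 0.785 × 0.737 × 0.775 × 0.837.
= 0.324999.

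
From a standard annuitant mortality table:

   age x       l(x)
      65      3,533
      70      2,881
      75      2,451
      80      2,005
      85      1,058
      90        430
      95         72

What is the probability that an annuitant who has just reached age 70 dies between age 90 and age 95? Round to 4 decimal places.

0.1243

This is the probability of reaching 90 but not 95, conditional on being alive at 70: (l(90) − l(95)) / l(70).
= (430 − 72) / 2,881 = 358 / 2,881 = 0.124262.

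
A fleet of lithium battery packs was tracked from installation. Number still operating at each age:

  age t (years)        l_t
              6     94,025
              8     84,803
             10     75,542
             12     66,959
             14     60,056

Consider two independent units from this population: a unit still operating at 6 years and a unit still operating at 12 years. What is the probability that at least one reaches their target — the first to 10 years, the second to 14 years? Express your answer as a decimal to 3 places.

p₁ = l_10/l_6 = 75,542/94,025 = 0.803425; p₂ = l_14/l_12 = 60,056/66,959 = 0.896907.
P(at least one) = 1 − (1−p₁)(1−p₂) = 1 − 0.196575 × 0.103093 = 0.979734.

0.980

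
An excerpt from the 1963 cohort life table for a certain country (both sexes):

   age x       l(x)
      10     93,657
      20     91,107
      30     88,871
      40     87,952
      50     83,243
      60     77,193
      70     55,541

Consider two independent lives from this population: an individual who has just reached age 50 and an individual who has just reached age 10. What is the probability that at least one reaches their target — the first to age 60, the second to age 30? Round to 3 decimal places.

0.996

p₁ = l(60)/l(50) = 77,193/83,243 = 0.927321; p₂ = l(30)/l(10) = 88,871/93,657 = 0.948899.
P(at least one) = 1 − (1−p₁)(1−p₂) = 1 − 0.072679 × 0.051101 = 0.996286.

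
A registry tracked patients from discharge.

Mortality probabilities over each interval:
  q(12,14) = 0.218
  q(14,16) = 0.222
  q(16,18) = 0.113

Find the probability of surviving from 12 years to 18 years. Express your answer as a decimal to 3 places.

Chaining the interval survival probabilities: (1 − 0.218) × (1 − 0.222) × (1 − 0.113).
= 0.782 × 0.778 × 0.887 = 0.539647.

0.540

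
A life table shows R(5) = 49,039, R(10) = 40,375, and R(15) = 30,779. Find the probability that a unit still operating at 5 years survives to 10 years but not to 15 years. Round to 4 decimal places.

This is the probability of reaching 10 but not 15, conditional on being operational at 5: (R(10) − R(15)) / R(5).
= (40,375 − 30,779) / 49,039 = 9,596 / 49,039 = 0.195681.

0.1957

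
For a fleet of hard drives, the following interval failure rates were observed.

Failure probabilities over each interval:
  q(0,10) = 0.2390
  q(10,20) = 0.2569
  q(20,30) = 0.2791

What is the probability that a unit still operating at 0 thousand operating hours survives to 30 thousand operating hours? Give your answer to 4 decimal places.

The overall survival probability is (1 − 0.2390) × (1 − 0.2569) × (1 − 0.2791).
= 0.7610 × 0.7431 × 0.7209 = 0.407668.

0.4077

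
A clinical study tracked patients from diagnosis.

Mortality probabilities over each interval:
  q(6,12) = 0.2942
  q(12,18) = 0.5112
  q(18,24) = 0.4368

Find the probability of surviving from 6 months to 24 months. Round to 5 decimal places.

Chaining the interval survival probabilities: (1 − 0.2942) × (1 − 0.5112) × (1 − 0.4368).
= 0.7058 × 0.4888 × 0.5632 = 0.194301.

0.19430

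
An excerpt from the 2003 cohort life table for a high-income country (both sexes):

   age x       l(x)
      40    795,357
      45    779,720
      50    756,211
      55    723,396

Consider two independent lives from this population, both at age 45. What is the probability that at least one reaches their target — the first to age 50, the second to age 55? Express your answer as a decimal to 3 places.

0.998

p₁ = l(50)/l(45) = 756,211/779,720 = 0.969849; p₂ = l(55)/l(45) = 723,396/779,720 = 0.927764.
P(at least one) = 1 − (1−p₁)(1−p₂) = 1 − 0.030151 × 0.072236 = 0.997822.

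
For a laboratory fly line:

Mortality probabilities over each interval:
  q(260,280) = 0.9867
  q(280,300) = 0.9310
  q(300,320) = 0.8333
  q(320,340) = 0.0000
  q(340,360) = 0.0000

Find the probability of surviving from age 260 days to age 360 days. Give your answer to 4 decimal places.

0.0002

The overall survival probability is (1 − 0.9867) × (1 − 0.9310) × (1 − 0.8333) × (1 − 0.0000) × (1 − 0.0000).
= 0.0133 × 0.0690 × 0.1667 × 1.0000 × 1.0000 = 0.000153.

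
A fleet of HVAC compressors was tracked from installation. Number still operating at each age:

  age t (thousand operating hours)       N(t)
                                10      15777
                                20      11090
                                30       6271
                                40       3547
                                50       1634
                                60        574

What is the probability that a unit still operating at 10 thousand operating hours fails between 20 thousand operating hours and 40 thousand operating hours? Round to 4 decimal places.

This is the probability of reaching 20 but not 40, conditional on being operational at 10: (N(20) − N(40)) / N(10).
= (11090 − 3547) / 15777 = 7543 / 15777 = 0.478101.

0.4781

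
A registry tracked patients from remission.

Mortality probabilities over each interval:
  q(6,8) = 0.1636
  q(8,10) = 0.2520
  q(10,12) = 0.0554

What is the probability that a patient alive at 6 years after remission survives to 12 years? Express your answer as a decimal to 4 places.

Chaining the interval survival probabilities: (1 − 0.1636) × (1 − 0.2520) × (1 − 0.0554).
= 0.8364 × 0.7480 × 0.9446 = 0.590967.

0.5910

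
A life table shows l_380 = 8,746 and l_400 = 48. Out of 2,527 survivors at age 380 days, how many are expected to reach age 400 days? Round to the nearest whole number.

The relevant probability is 48/8,746 = 0.005488.
Expected number = 2,527 × 0.005488 = 14.

14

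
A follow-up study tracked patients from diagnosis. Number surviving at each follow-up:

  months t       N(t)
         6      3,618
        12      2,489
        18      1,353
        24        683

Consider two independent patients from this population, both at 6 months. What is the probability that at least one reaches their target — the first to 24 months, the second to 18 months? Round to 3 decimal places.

p₁ = N(24)/N(6) = 683/3,618 = 0.188778; p₂ = N(18)/N(6) = 1,353/3,618 = 0.373964.
P(at least one) = 1 − (1−p₁)(1−p₂) = 1 − 0.811222 × 0.626036 = 0.492146.

0.492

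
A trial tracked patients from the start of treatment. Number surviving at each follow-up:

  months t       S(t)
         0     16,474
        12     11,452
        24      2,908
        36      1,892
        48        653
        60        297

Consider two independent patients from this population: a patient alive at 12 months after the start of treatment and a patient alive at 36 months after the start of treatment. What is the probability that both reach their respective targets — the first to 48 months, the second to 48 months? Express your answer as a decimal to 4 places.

p₁ = S(48)/S(12) = 653/11,452 = 0.057021; p₂ = S(48)/S(36) = 653/1,892 = 0.345137.
P(both) = p₁ × p₂ = 0.057021 × 0.345137 = 0.019680.

0.0197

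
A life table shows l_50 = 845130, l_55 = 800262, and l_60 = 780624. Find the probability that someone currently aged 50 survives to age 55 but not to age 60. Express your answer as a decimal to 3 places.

0.023

We want 5|5q50 = (l_55 − l_60)/l_50.
This is the probability of reaching 55 but not 60, conditional on being alive at 50: (l_55 − l_60) / l_50.
= (800262 − 780624) / 845130 = 19638 / 845130 = 0.023237.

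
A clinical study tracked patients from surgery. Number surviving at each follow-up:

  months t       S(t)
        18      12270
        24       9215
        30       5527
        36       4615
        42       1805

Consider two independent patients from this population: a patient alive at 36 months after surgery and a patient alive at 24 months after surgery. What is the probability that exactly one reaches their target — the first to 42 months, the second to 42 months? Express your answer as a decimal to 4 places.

p₁ = S(42)/S(36) = 1805/4615 = 0.391116; p₂ = S(42)/S(24) = 1805/9215 = 0.195876.
P(exactly one) = p₁(1−p₂) + (1−p₁)p₂ = 0.314506 + 0.119266 = 0.433772.

0.4338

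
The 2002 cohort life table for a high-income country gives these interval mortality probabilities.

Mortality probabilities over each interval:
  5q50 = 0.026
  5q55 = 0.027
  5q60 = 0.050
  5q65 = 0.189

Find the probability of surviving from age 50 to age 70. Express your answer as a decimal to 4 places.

Chaining the interval survival probabilities: (1 − 0.026) × (1 − 0.027) × (1 − 0.050) × (1 − 0.189).
= 0.974 × 0.973 × 0.950 × 0.811 = 0.730157.

0.7302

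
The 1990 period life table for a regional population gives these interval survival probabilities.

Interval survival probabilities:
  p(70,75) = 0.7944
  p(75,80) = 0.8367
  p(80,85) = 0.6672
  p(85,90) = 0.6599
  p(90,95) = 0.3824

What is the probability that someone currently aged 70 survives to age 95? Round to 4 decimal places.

Survival from 70 to 95 is the product of surviving each interval: 0.7944 × 0.8367 × 0.6672 × 0.6599 × 0.3824.
= 0.111908.

0.1119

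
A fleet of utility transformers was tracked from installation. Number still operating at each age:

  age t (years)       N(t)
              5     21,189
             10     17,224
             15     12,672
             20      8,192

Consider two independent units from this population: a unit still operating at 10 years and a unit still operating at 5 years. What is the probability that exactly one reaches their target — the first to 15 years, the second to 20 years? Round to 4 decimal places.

0.5535

p₁ = N(15)/N(10) = 12,672/17,224 = 0.735718; p₂ = N(20)/N(5) = 8,192/21,189 = 0.386616.
P(exactly one) = p₁(1−p₂) + (1−p₁)p₂ = 0.451278 + 0.102176 = 0.553453.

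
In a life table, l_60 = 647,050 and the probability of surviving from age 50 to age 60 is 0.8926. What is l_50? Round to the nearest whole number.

724905

l_50 = l_60 / p = 647,050 / 0.8926 = 724905.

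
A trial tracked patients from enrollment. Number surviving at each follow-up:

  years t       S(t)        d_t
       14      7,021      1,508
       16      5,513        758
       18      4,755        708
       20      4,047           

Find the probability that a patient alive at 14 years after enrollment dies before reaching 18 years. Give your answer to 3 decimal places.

0.323

P(die before 18 | alive at 14) = 1 − S(18)/S(14) = 1 − 4,755/7,021 = (2,266)/7,021 = 0.322746.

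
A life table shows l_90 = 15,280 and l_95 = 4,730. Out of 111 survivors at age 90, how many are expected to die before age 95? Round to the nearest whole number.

The relevant probability is 1 − 4,730/15,280 = 0.690445.
Expected number = 111 × 0.690445 = 77.

77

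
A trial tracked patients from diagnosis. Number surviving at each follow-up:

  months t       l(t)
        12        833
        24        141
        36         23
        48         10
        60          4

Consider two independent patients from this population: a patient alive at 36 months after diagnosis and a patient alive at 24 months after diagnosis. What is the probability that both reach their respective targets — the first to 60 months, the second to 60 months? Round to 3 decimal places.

p₁ = l(60)/l(36) = 4/23 = 0.173913; p₂ = l(60)/l(24) = 4/141 = 0.028369.
P(both) = p₁ × p₂ = 0.173913 × 0.028369 = 0.004934.

0.005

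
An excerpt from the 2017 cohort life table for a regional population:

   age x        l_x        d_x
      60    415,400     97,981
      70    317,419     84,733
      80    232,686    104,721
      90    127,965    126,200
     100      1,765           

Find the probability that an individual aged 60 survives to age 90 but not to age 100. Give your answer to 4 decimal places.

0.3038

We want 30|10q60 = (l_90 − l_100)/l_60.
This is the probability of reaching 90 but not 100, conditional on being alive at 60: (l_90 − l_100) / l_60.
= (127,965 − 1,765) / 415,400 = 126,200 / 415,400 = 0.303804.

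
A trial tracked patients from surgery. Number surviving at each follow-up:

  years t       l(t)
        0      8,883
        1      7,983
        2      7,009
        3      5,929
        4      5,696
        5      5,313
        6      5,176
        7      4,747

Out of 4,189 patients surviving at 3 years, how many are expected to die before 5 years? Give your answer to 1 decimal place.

435.2

The relevant probability is 1 − 5,313/5,929 = 0.103896.
Expected number = 4,189 × 0.103896 = 435.2.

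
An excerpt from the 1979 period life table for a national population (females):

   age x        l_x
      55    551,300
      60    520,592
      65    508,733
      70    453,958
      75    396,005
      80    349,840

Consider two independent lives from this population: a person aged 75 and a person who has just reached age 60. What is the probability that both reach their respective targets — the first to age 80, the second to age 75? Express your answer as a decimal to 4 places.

p₁ = l_80/l_75 = 349,840/396,005 = 0.883423; p₂ = l_75/l_60 = 396,005/520,592 = 0.760682.
P(both) = p₁ × p₂ = 0.883423 × 0.760682 = 0.672004.

0.6720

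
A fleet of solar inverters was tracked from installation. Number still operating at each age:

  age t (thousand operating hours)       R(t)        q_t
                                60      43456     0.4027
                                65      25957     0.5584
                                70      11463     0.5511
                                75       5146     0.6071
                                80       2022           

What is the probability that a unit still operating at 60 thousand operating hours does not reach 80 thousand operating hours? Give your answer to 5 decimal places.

0.95347

P(fail before 80 | operational at 60) = 1 − R(80)/R(60) = 1 − 2022/43456 = (41434)/43456 = 0.953470.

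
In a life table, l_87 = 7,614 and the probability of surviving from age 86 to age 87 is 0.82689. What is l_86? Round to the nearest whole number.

l_86 = l_87 / p = 7,614 / 0.82689 = 9208.

9208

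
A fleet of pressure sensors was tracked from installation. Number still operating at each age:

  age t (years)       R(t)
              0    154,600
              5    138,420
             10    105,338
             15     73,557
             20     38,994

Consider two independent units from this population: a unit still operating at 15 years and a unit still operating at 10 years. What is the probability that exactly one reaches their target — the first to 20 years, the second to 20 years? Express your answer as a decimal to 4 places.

p₁ = R(20)/R(15) = 38,994/73,557 = 0.530119; p₂ = R(20)/R(10) = 38,994/105,338 = 0.370180.
P(exactly one) = p₁(1−p₂) + (1−p₁)p₂ = 0.333880 + 0.173941 = 0.507820.

0.5078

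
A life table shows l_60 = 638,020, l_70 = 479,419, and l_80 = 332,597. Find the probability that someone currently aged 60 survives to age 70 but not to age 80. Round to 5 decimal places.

This is the probability of reaching 70 but not 80, conditional on being alive at 60: (l_70 − l_80) / l_60.
= (479,419 − 332,597) / 638,020 = 146,822 / 638,020 = 0.230121.

0.23012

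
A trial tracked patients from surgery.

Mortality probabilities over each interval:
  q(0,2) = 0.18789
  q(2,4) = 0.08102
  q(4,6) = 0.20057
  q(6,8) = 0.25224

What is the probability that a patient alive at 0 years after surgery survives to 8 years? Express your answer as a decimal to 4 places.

Survival from 0 to 8 is the product of surviving each interval: (1 − 0.18789) × (1 − 0.08102) × (1 − 0.20057) × (1 − 0.25224).
= 0.81211 × 0.91898 × 0.79943 × 0.74776 = 0.446132.

0.4461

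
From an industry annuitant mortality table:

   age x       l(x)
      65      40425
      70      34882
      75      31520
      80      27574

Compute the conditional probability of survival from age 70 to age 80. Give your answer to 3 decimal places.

The conditional survival probability is l(80)/l(70) = 27574/34882 = 0.790494.

0.790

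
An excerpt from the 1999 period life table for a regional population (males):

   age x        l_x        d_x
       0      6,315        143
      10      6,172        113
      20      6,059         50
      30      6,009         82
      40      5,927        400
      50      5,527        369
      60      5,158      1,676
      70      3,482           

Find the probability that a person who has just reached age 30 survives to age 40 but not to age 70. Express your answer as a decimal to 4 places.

0.4069

We want 10|30q30 = (l_40 − l_70)/l_30.
This is the probability of reaching 40 but not 70, conditional on being alive at 30: (l_40 − l_70) / l_30.
= (5,927 − 3,482) / 6,009 = 2,445 / 6,009 = 0.406890.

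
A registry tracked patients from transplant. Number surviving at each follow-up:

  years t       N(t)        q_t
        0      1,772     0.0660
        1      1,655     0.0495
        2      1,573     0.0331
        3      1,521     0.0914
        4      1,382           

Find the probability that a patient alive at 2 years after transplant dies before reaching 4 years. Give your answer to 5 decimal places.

0.12142

P(die before 4 | alive at 2) = 1 − N(4)/N(2) = 1 − 1,382/1,573 = (191)/1,573 = 0.121424.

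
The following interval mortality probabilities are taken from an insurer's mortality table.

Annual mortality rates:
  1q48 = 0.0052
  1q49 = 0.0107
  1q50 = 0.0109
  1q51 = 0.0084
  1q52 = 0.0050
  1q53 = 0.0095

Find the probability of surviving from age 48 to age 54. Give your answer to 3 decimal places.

0.951

Survival from 48 to 54 is the product of surviving each interval: (1 − 0.0052) × (1 − 0.0107) × (1 − 0.0109) × (1 − 0.0084) × (1 − 0.0050) × (1 − 0.0095).
= 0.9948 × 0.9893 × 0.9891 × 0.9916 × 0.9950 × 0.9905 = 0.951301.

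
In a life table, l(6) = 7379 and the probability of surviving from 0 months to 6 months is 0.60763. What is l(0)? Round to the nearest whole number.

12144

l(0) = l(6) / p = 7379 / 0.60763 = 12144.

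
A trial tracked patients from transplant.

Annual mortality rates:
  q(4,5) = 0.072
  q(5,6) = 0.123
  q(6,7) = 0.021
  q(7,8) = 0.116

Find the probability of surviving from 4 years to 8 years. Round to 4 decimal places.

0.7043

The overall survival probability is (1 − 0.072) × (1 − 0.123) × (1 − 0.021) × (1 − 0.116).
= 0.928 × 0.877 × 0.979 × 0.884 = 0.704340.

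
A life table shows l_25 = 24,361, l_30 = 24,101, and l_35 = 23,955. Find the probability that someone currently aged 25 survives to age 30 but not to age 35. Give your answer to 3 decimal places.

0.006

We want 5|5q25 = (l_30 − l_35)/l_25.
This is the probability of reaching 30 but not 35, conditional on being alive at 25: (l_30 − l_35) / l_25.
= (24,101 − 23,955) / 24,361 = 146 / 24,361 = 0.005993.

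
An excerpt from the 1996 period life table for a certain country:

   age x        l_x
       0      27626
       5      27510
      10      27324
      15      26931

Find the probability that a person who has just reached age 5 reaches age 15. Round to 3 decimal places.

0.979

We want 10p5 = l_15/l_5.
The conditional survival probability is l_15/l_5 = 26931/27510 = 0.978953.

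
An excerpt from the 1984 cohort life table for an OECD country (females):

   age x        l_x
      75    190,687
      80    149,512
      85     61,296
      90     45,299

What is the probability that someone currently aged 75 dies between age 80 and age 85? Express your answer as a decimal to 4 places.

0.4626

We want 5|5q75 = (l_80 − l_85)/l_75.
This is the probability of reaching 80 but not 85, conditional on being alive at 75: (l_80 − l_85) / l_75.
= (149,512 − 61,296) / 190,687 = 88,216 / 190,687 = 0.462622.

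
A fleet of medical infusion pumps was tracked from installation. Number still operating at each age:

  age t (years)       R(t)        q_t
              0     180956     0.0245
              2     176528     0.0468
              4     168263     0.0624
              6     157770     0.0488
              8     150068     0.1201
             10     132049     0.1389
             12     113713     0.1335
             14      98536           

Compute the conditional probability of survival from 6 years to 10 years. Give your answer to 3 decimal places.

The conditional survival probability is R(10)/R(6) = 132049/157770 = 0.836972.

0.837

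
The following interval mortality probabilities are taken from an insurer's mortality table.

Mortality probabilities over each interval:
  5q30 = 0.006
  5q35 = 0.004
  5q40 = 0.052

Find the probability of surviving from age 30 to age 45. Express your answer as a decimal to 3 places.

Survival from 30 to 45 is the product of surviving each interval: (1 − 0.006) × (1 − 0.004) × (1 − 0.052).
= 0.994 × 0.996 × 0.948 = 0.938543.

0.939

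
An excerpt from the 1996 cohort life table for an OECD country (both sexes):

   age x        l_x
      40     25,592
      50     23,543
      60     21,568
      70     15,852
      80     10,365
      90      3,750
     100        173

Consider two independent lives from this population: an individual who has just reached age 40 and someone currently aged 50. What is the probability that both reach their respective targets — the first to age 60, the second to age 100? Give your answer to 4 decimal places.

0.0062

p₁ = l_60/l_40 = 21,568/25,592 = 0.842763; p₂ = l_100/l_50 = 173/23,543 = 0.007348.
P(both) = p₁ × p₂ = 0.842763 × 0.007348 = 0.006193.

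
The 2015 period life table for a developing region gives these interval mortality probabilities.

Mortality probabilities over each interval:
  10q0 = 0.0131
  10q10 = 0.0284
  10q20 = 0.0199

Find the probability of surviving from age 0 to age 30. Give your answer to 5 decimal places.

0.93979

Chaining the interval survival probabilities: (1 − 0.0131) × (1 − 0.0284) × (1 − 0.0199).
= 0.9869 × 0.9716 × 0.9801 = 0.939790.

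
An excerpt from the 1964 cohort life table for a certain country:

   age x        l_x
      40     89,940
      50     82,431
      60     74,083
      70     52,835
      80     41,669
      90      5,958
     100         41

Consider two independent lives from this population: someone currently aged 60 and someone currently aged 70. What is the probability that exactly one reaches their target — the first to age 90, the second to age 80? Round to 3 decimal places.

0.742

p₁ = l_90/l_60 = 5,958/74,083 = 0.080423; p₂ = l_80/l_70 = 41,669/52,835 = 0.788663.
P(exactly one) = p₁(1−p₂) + (1−p₁)p₂ = 0.016996 + 0.725236 = 0.742233.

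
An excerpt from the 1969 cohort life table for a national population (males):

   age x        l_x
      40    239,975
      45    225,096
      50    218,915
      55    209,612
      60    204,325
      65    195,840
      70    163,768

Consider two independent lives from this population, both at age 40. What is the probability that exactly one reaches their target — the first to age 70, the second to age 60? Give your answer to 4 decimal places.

p₁ = l_70/l_40 = 163,768/239,975 = 0.682438; p₂ = l_60/l_40 = 204,325/239,975 = 0.851443.
P(exactly one) = p₁(1−p₂) + (1−p₁)p₂ = 0.101381 + 0.270386 = 0.371767.

0.3718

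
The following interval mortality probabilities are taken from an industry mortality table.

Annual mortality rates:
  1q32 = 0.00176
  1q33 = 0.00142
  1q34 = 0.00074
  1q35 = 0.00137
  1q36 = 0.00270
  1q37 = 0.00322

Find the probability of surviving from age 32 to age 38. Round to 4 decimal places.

0.9888

Chaining the interval survival probabilities: (1 − 0.00176) × (1 − 0.00142) × (1 − 0.00074) × (1 − 0.00137) × (1 − 0.00270) × (1 − 0.00322).
= 0.99824 × 0.99858 × 0.99926 × 0.99863 × 0.99730 × 0.99678 = 0.988840.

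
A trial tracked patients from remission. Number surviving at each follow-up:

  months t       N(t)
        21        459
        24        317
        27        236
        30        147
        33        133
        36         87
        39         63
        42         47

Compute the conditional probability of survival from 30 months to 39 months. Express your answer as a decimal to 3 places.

0.429

The conditional survival probability is N(39)/N(30) = 63/147 = 0.428571.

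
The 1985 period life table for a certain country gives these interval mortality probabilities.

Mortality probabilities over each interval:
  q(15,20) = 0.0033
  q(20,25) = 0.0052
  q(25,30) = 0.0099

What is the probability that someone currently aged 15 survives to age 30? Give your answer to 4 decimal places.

Survival from 15 to 30 is the product of surviving each interval: (1 − 0.0033) × (1 − 0.0052) × (1 − 0.0099).
= 0.9967 × 0.9948 × 0.9901 = 0.981701.

0.9817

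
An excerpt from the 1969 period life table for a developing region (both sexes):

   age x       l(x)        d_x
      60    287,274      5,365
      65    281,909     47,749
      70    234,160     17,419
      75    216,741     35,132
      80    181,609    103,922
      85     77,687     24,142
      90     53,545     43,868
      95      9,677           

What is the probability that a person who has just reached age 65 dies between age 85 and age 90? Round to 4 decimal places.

0.0856

This is the probability of reaching 85 but not 90, conditional on being alive at 65: (l(85) − l(90)) / l(65).
= (77,687 − 53,545) / 281,909 = 24,142 / 281,909 = 0.085638.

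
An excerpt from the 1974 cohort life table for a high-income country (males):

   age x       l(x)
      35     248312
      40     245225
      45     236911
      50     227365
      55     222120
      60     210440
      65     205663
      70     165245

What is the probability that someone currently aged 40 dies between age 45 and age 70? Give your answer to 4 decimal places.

This is the probability of reaching 45 but not 70, conditional on being alive at 40: (l(45) − l(70)) / l(40).
= (236911 − 165245) / 245225 = 71666 / 245225 = 0.292246.

0.2922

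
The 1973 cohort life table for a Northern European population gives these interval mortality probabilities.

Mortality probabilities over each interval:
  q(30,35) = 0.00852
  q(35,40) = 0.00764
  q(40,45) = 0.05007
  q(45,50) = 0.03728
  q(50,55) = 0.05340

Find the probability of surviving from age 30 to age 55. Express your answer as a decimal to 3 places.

Chaining the interval survival probabilities: (1 − 0.00852) × (1 − 0.00764) × (1 − 0.05007) × (1 − 0.03728) × (1 − 0.05340).
= 0.99148 × 0.99236 × 0.94993 × 0.96272 × 0.94660 = 0.851748.

0.852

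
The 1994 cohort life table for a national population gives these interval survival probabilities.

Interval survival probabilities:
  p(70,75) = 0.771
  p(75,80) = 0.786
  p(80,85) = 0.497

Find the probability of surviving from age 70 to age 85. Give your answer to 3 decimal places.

The overall survival probability is 0.771 × 0.786 × 0.497.
= 0.301185.

0.301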